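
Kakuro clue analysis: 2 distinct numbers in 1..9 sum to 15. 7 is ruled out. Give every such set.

2 distinct digits from 1–9 sum between 3 and 17.
Dropping sets that contain 7.
Only one set works: {6,9}.

{6,9}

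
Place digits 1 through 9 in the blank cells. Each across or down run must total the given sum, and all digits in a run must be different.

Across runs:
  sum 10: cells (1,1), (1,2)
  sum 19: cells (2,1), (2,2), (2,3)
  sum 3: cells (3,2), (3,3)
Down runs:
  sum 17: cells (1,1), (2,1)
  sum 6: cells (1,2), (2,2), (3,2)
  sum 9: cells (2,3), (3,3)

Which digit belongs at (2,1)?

3 in 2 cells must be {1,2}; 17 in 2 cells must be {8,9}; 6 in 3 cells must be {1,2,3}.
Nothing is forced directly, so branch on (2,2), whose candidates are 2 or 3. If (2,2) = 2: that forces (2,3) = 8, (3,2) = 1, after which (3,3) would have to be in {2} for the 3 across but in {1} for the 9 down — contradiction. So (2,2) = 3.
(2,1) = 9: the only remaining digit allowed by both the 19 across and the 17 down.
(2,3) = 19 − 12 = 7 completes the 19 across.
(3,3) = 9 − 7 = 2 completes the 9 down.
(1,1) = 17 − 9 = 8 completes the 17 down.
(1,2) = 10 − 8 = 2 completes the 10 across.
(3,2) = 3 − 2 = 1 completes the 3 across.

9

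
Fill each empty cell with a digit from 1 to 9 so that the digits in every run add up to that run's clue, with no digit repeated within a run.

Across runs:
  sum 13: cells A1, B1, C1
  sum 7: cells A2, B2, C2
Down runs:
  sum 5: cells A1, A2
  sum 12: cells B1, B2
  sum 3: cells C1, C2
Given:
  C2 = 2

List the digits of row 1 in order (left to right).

7 in 3 cells must be {1,2,4}; 3 in 2 cells must be {1,2}.
C1 = 3 − 2 = 1 completes the 3 down.
B2 = 4: the only remaining digit allowed by both the 7 across and the 12 down.
B1 = 12 − 4 = 8 completes the 12 down.
A2 = 7 − 6 = 1 completes the 7 across.
A1 = 13 − 9 = 4 completes the 13 across.

4 8 1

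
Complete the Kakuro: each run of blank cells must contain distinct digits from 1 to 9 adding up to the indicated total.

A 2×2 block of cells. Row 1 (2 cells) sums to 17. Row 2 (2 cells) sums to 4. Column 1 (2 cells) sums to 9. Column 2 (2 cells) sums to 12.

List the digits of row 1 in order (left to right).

8, 9

17 in 2 cells must be {8,9}; 4 in 2 cells must be {1,3}.
The 17 across and the 9 down share only 8, so (1,1) = 8.
(1,2) = 17 − 8 = 9 completes the 17 across.
(2,1) = 9 − 8 = 1 completes the 9 down.
(2,2) = 4 − 1 = 3 completes the 4 across.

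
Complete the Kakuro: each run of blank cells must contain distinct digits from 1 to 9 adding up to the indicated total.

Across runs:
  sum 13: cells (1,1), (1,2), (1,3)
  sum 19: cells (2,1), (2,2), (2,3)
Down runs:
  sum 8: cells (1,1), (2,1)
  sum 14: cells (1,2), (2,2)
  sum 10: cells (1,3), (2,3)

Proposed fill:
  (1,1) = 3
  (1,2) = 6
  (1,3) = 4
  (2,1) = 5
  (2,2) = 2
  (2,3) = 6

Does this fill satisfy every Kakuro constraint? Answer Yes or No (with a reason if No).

No — the across run (2,1)–(2,3) sums to 13, not 19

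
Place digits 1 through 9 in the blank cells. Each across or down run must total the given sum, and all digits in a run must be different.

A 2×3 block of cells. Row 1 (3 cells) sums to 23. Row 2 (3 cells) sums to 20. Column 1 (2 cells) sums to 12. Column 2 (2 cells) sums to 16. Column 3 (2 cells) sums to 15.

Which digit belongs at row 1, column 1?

23 in 3 cells must be {6,8,9}; 16 in 2 cells must be {7,9}.
The 23 across and the 16 down share only 9, so (1,2) = 9.
(2,2) = 16 − 9 = 7 completes the 16 down.
Given what's placed, (1,1) must be 8 to fit the 23 across and 12 down.
(1,3) = 23 − 17 = 6 completes the 23 across.
(2,1) = 12 − 8 = 4 completes the 12 down.
(2,3) = 20 − 11 = 9 completes the 20 across.

8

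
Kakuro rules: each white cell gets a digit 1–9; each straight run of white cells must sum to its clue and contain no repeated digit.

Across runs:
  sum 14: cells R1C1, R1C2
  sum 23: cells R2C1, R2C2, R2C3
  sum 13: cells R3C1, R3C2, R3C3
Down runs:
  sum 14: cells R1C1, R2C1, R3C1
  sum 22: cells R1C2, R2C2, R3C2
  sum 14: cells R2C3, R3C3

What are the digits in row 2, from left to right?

23 in 3 cells must be {6,8,9}.
Nothing is forced directly, so branch on R2C1, whose candidates are 6 or 8 or 9. If R2C1 = 6: that forces R1C1 = 5, R1C2 = 9, R2C2 = 8, R2C3 = 9, R3C1 = 3, after which R3C2 would have to be in {1,2,4,6,8,9} for the 13 across but in {5} for the 22 down — contradiction. If R2C1 = 9: then R1C1 would have to be in {5,6,8,9} for the 14 across but in {1,2,3,4} for the 14 down — contradiction. So R2C1 = 8.
Given what's placed, R1C1 must be 5 to fit the 14 across and 14 down.
R1C2 = 14 − 5 = 9 completes the 14 across.
R2C2 = 6: the only remaining digit allowed by both the 23 across and the 22 down.
R2C3 = 23 − 14 = 9 completes the 23 across.

8 6 9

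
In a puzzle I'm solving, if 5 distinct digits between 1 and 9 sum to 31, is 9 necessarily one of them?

Yes

Every partition of 31 into 5 distinct digits includes 9: {1,6,7,8,9}, {2,5,7,8,9}, {3,4,7,8,9}, {3,5,6,8,9}, {4,5,6,7,9}.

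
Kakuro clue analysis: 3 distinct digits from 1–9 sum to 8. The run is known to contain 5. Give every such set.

{1,2,5}

3 distinct digits from 1–9 sum between 6 and 24.
Keeping only sets containing 5.
Only one set works: {1,2,5}.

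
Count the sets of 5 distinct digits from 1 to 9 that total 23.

11

5 distinct digits from 1–9 sum between 15 and 35.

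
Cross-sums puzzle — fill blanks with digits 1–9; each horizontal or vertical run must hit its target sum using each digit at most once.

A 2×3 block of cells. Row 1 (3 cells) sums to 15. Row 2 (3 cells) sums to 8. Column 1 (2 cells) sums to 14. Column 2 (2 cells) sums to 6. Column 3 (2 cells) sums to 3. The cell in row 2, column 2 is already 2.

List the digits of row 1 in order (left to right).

9 4 2

3 in 2 cells must be {1,2}.
(1,2) = 6 − 2 = 4 completes the 6 down.
(1,3) = 2: the only remaining digit allowed by both the 15 across and the 3 down.
Given what's placed, (2,1) must be 5 to fit the 8 across and 14 down.
(2,3) = 8 − 7 = 1 completes the 8 across.
(1,1) = 15 − 6 = 9 completes the 15 across.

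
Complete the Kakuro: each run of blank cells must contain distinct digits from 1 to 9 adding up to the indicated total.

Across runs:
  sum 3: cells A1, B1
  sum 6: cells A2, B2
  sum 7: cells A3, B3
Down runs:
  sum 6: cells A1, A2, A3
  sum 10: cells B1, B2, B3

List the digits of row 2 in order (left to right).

3 in 2 cells must be {1,2}; 6 in 3 cells must be {1,2,3}.
Nothing is forced directly, so branch on A1, whose candidates are 1 or 2. If A1 = 1: that forces B1 = 2, A2 = 2, after which B2 would have to be in {4} for the 6 across but in {1,3,5,7} for the 10 down — contradiction. So A1 = 2.
B1 = 3 − 2 = 1 completes the 3 across.
Given what's placed, A2 must be 1 to fit the 6 across and 6 down.
B2 = 6 − 1 = 5 completes the 6 across.
A3 = 6 − 3 = 3 completes the 6 down.
B3 = 7 − 3 = 4 completes the 7 across.

1, 5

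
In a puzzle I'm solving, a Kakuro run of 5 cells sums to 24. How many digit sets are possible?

5 distinct digits from 1–9 sum between 15 and 35.

11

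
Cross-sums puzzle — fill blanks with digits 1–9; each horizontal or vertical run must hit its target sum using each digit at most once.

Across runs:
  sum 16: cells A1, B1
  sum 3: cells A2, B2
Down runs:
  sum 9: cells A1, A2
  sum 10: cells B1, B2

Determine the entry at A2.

2

16 in 2 cells must be {7,9}; 3 in 2 cells must be {1,2}.
The 16 across and the 9 down share only 7, so A1 = 7.
B1 = 16 − 7 = 9 completes the 16 across.
A2 = 9 − 7 = 2 completes the 9 down.
B2 = 3 − 2 = 1 completes the 3 across.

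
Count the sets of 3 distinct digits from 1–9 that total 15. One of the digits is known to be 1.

3 distinct digits from 1–9 sum between 6 and 24.
Keeping only sets containing 1.
Enumerating: {1,5,9}, {1,6,8}.

2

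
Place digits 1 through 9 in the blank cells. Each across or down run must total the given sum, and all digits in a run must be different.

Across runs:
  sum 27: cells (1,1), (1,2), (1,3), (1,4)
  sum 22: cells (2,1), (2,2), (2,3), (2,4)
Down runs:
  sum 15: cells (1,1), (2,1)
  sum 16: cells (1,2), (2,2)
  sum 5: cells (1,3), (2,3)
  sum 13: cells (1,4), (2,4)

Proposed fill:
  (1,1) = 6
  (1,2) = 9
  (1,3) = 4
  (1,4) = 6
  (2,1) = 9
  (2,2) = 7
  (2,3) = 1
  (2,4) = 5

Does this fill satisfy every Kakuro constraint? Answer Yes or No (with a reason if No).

No — the across run (1,1)–(1,4) sums to 25, not 27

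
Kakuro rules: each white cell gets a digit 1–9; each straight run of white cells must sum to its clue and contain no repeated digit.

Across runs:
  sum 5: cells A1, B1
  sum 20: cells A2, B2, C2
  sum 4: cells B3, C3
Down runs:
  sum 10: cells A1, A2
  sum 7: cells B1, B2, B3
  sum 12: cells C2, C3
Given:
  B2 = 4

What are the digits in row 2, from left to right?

7, 4, 9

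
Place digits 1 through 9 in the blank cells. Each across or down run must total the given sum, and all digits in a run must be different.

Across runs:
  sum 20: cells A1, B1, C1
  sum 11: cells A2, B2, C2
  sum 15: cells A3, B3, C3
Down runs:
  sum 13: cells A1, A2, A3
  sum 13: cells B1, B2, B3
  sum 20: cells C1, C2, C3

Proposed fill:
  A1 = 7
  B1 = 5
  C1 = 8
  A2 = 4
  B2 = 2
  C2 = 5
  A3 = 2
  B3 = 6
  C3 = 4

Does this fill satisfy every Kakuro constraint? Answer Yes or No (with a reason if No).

No — the across run A3–C3 sums to 12, not 15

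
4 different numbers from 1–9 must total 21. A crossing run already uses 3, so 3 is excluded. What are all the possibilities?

4 distinct digits from 1–9 sum between 10 and 30.
Dropping sets that contain 3.

{1,4,7,9}; {1,5,6,9}; {1,5,7,8}; {2,4,6,9}; {2,4,7,8}; {2,5,6,8}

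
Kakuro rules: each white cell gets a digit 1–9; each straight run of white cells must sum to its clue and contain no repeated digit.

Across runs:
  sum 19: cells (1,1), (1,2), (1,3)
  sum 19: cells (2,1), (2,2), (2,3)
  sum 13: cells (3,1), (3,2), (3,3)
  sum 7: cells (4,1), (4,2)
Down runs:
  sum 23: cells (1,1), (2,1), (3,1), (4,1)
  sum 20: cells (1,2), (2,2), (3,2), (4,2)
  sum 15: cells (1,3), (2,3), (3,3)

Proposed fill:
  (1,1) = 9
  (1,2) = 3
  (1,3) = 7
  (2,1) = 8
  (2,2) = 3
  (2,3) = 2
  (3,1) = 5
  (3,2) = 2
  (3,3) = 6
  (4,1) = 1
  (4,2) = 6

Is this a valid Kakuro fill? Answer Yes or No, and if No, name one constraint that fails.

No — the down run (1,2)–(4,2) sums to 14, not 20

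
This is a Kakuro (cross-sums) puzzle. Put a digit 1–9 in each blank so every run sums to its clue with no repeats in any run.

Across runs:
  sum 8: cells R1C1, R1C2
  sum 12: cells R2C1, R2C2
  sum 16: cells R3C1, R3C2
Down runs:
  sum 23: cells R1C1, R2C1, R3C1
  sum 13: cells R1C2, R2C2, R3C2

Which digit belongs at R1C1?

6

16 in 2 cells must be {7,9}; 23 in 3 cells must be {6,8,9}.
The 8 across and the 23 down share only 6, so R1C1 = 6.
R1C2 = 8 − 6 = 2 completes the 8 across.
Given what's placed, R3C1 must be 9 to fit the 16 across and 23 down.
R3C2 = 16 − 9 = 7 completes the 16 across.
R2C1 = 23 − 15 = 8 completes the 23 down.
R2C2 = 12 − 8 = 4 completes the 12 across.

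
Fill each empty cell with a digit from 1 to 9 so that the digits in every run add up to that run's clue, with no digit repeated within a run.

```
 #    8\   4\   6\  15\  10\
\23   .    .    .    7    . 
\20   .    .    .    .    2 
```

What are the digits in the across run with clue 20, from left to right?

4 in 2 cells must be {1,3}.
R1C5 = 10 − 2 = 8 completes the 10 down.
R2C4 = 15 − 7 = 8 completes the 15 down.
Nothing is forced directly, so branch on R1C2, whose candidates are 1 or 3. If R1C2 = 3: that forces R1C1 = 1, R1C3 = 4, after which R2C1 would have to be in {1,3,4,5,6} for the 20 across but in {7} for the 8 down — contradiction. So R1C2 = 1.
R2C2 = 4 − 1 = 3 completes the 4 down.
Given what's placed, R2C3 must be 1 to fit the 20 across and 6 down.
R1C3 = 6 − 1 = 5 completes the 6 down.
R2C1 = 20 − 14 = 6 completes the 20 across.

6, 3, 1, 8, 2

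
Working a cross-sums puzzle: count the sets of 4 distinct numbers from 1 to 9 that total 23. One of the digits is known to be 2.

4 distinct digits from 1–9 sum between 10 and 30.
Keeping only sets containing 2.
Enumerating: {2,4,8,9}, {2,5,7,9}, {2,6,7,8}.

3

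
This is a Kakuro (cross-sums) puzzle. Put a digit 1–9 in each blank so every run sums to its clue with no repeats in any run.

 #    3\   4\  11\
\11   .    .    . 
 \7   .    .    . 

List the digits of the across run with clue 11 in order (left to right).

7 in 3 cells must be {1,2,4}; 3 in 2 cells must be {1,2}; 4 in 2 cells must be {1,3}.
The 7 across and the 4 down share only 1, so R2C2 = 1.
R1C2 = 4 − 1 = 3 completes the 4 down.
Given what's placed, R2C1 must be 2 to fit the 7 across and 3 down.
R2C3 = 7 − 3 = 4 completes the 7 across.
R1C1 = 3 − 2 = 1 completes the 3 down.
R1C3 = 11 − 4 = 7 completes the 11 across.

1 3 7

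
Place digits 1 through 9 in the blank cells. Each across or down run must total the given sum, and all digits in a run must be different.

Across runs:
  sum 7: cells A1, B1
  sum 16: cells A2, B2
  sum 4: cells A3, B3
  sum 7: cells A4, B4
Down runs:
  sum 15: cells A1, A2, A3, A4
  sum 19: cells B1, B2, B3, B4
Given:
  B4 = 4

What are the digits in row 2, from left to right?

9 7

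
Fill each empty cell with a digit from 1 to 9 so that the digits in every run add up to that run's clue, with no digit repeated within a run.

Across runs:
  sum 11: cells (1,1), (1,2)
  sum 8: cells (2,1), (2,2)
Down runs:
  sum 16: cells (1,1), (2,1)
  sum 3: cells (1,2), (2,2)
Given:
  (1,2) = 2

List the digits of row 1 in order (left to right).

9 2

16 in 2 cells must be {7,9}; 3 in 2 cells must be {1,2}.
(1,1) = 11 − 2 = 9 completes the 11 across.
(2,1) = 16 − 9 = 7 completes the 16 down.
(2,2) = 8 − 7 = 1 completes the 8 across.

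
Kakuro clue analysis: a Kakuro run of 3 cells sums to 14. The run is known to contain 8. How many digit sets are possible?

3 distinct digits from 1–9 sum between 6 and 24.
Keeping only sets containing 8.
Enumerating: {1,5,8}, {2,4,8}.

2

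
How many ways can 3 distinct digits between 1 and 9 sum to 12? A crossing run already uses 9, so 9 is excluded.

6

3 distinct digits from 1–9 sum between 6 and 24.
Dropping sets that contain 9.
Enumerating: {1,3,8}, {1,4,7}, {1,5,6}, {2,3,7}, {2,4,6}, {3,4,5}.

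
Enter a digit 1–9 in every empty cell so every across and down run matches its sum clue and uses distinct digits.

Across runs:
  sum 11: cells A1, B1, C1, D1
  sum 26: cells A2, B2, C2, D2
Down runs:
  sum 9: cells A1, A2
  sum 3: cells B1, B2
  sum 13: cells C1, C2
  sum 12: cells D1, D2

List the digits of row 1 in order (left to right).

2 1 5 3

11 in 4 cells must be {1,2,3,5}; 3 in 2 cells must be {1,2}.
Only 5 fits C1 under both its across sum 11 and down sum 13.
Given what's placed, D1 must be 3 to fit the 11 across and 12 down.
Intersecting the 26 across with the 3 down forces B2 = 2.
C2 = 13 − 5 = 8 completes the 13 down.
D2 = 12 − 3 = 9 completes the 12 down.
B1 = 3 − 2 = 1 completes the 3 down.
A2 = 26 − 19 = 7 completes the 26 across.
A1 = 11 − 9 = 2 completes the 11 across.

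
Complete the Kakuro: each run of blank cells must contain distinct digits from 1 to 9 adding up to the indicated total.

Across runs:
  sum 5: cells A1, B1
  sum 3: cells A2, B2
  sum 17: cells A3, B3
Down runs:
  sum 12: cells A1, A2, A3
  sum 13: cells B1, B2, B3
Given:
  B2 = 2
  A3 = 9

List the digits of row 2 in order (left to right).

1, 2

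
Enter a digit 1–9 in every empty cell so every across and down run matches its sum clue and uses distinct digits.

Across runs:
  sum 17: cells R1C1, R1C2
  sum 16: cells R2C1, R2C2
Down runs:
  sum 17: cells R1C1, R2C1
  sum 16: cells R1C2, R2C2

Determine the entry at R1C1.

17 in 2 cells must be {8,9}; 16 in 2 cells must be {7,9}.
The 17 across and the 16 down share only 9, so R1C2 = 9.
The 16 across and the 17 down share only 9, so R2C1 = 9.
R2C2 = 16 − 9 = 7 completes the 16 across.
R1C1 = 17 − 9 = 8 completes the 17 across.

8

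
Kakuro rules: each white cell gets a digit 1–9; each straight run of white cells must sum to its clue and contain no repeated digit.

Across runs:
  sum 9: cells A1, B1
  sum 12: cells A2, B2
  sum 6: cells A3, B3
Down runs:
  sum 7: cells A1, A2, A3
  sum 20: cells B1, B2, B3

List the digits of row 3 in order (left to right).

7 in 3 cells must be {1,2,4}.
The 12 across and the 7 down share only 4, so A2 = 4.
B2 = 12 − 4 = 8 completes the 12 across.
Given what's placed, B3 must be 5 to fit the 6 across and 20 down.
B1 = 20 − 13 = 7 completes the 20 down.
A3 = 6 − 5 = 1 completes the 6 across.
A1 = 9 − 7 = 2 completes the 9 across.

1 5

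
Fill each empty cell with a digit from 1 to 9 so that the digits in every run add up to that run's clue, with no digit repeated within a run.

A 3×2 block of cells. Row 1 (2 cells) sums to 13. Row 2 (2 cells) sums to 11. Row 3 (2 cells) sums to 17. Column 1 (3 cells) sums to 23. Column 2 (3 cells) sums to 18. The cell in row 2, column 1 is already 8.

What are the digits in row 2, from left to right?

17 in 2 cells must be {8,9}; 23 in 3 cells must be {6,8,9}.
(2,2) = 11 − 8 = 3 completes the 11 across.
Given what's placed, (3,1) must be 9 to fit the 17 across and 23 down.
(3,2) = 17 − 9 = 8 completes the 17 across.
(1,1) = 23 − 17 = 6 completes the 23 down.
(1,2) = 13 − 6 = 7 completes the 13 across.

8 3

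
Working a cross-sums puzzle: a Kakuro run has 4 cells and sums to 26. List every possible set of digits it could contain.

{2,7,8,9}; {3,6,8,9}; {4,5,8,9}; {4,6,7,9}; {5,6,7,8}

4 distinct digits from 1–9 sum between 10 and 30.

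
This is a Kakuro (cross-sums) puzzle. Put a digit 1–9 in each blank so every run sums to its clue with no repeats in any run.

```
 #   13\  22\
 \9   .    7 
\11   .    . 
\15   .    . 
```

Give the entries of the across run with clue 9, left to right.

2, 7

R1C1 = 9 − 7 = 2 completes the 9 across.
Nothing is forced directly, so branch on R2C2, whose candidates are 6 or 9. If R2C2 = 9: then R2C1 would have to be in {2} for the 11 across but in {3,4,5,6,7,8} for the 13 down — contradiction. So R2C2 = 6.
R2C1 = 11 − 6 = 5 completes the 11 across.
R3C1 = 13 − 7 = 6 completes the 13 down.
R3C2 = 15 − 6 = 9 completes the 15 across.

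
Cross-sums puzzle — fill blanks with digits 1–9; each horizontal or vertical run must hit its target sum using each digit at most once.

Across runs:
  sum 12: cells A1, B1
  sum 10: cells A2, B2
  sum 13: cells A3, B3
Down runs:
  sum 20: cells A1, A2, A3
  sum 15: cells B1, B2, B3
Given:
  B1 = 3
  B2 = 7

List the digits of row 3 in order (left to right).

A1 = 12 − 3 = 9 completes the 12 across.
A2 = 10 − 7 = 3 completes the 10 across.
A3 = 20 − 12 = 8 completes the 20 down.
B3 = 13 − 8 = 5 completes the 13 across.

8 5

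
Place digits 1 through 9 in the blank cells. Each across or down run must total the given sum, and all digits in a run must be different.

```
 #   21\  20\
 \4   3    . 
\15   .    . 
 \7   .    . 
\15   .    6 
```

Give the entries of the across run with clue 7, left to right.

4 in 2 cells must be {1,3}.
R1C2 = 4 − 3 = 1 completes the 4 across.
R4C1 = 15 − 6 = 9 completes the 15 across.
Nothing is forced directly, so branch on R2C1, whose candidates are 7 or 8. If R2C1 = 8: then R2C2 would have to be in {7} for the 15 across but in {4,5,8,9} for the 20 down — contradiction. So R2C1 = 7.
R2C2 = 15 − 7 = 8 completes the 15 across.
R3C1 = 21 − 19 = 2 completes the 21 down.
R3C2 = 7 − 2 = 5 completes the 7 across.

2 5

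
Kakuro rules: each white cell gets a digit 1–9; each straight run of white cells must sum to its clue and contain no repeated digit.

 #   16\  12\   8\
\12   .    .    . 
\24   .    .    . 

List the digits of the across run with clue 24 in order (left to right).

9, 8, 7

24 in 3 cells must be {7,8,9}; 16 in 2 cells must be {7,9}.
The 24 across and the 8 down share only 7, so R2C3 = 7.
R1C3 = 8 − 7 = 1 completes the 8 down.
Given what's placed, R2C1 must be 9 to fit the 24 across and 16 down.
R2C2 = 24 − 16 = 8 completes the 24 across.
R1C1 = 16 − 9 = 7 completes the 16 down.
R1C2 = 12 − 8 = 4 completes the 12 across.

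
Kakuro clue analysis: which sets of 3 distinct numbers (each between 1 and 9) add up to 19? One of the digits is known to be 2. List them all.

{2,8,9}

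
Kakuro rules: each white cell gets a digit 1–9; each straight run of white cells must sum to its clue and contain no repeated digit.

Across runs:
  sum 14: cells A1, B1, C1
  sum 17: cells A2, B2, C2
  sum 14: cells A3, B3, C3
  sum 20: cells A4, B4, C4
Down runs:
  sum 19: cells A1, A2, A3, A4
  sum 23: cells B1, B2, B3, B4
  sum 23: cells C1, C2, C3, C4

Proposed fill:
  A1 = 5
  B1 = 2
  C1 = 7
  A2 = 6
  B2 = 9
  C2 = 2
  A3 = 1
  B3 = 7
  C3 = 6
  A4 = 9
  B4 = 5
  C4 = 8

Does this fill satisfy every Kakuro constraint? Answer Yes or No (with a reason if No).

No — the across run A4–C4 sums to 22, not 20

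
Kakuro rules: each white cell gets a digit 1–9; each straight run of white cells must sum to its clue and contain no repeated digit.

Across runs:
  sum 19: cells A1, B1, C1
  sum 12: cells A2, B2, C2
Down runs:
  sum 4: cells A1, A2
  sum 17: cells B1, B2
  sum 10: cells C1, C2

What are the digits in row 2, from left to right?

4 in 2 cells must be {1,3}; 17 in 2 cells must be {8,9}.
The 19 across and the 4 down share only 3, so A1 = 3.
Given what's placed, B1 must be 9 to fit the 19 across and 17 down.
C1 = 19 − 12 = 7 completes the 19 across.
A2 = 4 − 3 = 1 completes the 4 down.
B2 = 17 − 9 = 8 completes the 17 down.
C2 = 12 − 9 = 3 completes the 12 across.

1 8 3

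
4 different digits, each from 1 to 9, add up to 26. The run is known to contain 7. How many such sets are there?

4 distinct digits from 1–9 sum between 10 and 30.
Keeping only sets containing 7.
Enumerating: {2,7,8,9}, {4,6,7,9}, {5,6,7,8}.

3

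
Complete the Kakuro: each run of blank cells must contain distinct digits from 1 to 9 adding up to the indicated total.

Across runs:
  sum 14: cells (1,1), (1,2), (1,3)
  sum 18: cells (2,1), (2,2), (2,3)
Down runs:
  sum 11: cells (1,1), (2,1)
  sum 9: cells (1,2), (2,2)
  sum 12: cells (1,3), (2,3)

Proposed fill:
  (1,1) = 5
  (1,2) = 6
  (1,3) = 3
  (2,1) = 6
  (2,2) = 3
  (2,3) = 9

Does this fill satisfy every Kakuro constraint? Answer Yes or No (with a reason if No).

Across: 5+6+3=14; 6+3+9=18. Down: 5+6=11; 6+3=9; 3+9=12. No digit repeats within any run.

Yes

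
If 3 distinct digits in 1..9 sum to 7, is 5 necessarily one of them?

The only way to make 7 from 3 distinct digits is {1,2,4}, which does not contain 5.

No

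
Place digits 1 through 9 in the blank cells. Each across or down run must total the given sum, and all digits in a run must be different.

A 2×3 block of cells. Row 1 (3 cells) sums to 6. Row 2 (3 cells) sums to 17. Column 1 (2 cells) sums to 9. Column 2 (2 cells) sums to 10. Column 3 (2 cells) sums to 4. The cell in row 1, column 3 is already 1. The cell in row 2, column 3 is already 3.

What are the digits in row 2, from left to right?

6 in 3 cells must be {1,2,3}; 4 in 2 cells must be {1,3}.
Nothing is forced directly, so branch on (1,1), whose candidates are 2 or 3. If (1,1) = 2: that forces (1,2) = 3, after which (2,1) would have to be in {5,6,8,9} for the 17 across but in {7} for the 9 down — contradiction. So (1,1) = 3.
(1,2) = 6 − 4 = 2 completes the 6 across.
(2,1) = 9 − 3 = 6 completes the 9 down.
(2,2) = 17 − 9 = 8 completes the 17 across.

6 8 3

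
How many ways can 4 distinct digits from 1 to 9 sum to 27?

3

4 distinct digits from 1–9 sum between 10 and 30.
Enumerating: {3,7,8,9}, {4,6,8,9}, {5,6,7,9}.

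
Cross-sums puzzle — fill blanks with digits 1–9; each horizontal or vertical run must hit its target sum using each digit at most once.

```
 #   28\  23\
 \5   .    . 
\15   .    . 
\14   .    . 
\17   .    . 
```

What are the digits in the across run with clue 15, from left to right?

7 8

17 in 2 cells must be {8,9}.
Only 4 fits R1C1 under both its across sum 5 and down sum 28.
R1C2 = 5 − 4 = 1 completes the 5 across.
Nothing is forced directly, so branch on R3C1, whose candidates are 8 or 9. If R3C1 = 8: that forces R3C2 = 6, R4C1 = 9, after which R4C2 would have to be in {8} for the 17 across but in {7,9} for the 23 down — contradiction. So R3C1 = 9.
R3C2 = 14 − 9 = 5 completes the 14 across.
R4C1 = 8: the only remaining digit allowed by both the 17 across and the 28 down.
R4C2 = 17 − 8 = 9 completes the 17 across.
R2C1 = 28 − 21 = 7 completes the 28 down.
R2C2 = 15 − 7 = 8 completes the 15 across.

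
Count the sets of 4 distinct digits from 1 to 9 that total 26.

5

4 distinct digits from 1–9 sum between 10 and 30.
Enumerating: {2,7,8,9}, {3,6,8,9}, {4,5,8,9}, {4,6,7,9}, {5,6,7,8}.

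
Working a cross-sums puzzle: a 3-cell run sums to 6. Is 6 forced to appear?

No

The only way to make 6 from 3 distinct digits is {1,2,3}, which does not contain 6.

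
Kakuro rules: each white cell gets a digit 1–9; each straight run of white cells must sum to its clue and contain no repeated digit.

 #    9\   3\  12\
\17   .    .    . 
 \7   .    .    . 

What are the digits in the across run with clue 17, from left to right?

7 in 3 cells must be {1,2,4}; 3 in 2 cells must be {1,2}.
The 7 across and the 12 down share only 4, so R2C3 = 4.
R1C3 = 12 − 4 = 8 completes the 12 down.
Given what's placed, R1C2 must be 2 to fit the 17 across and 3 down.
R2C2 = 3 − 2 = 1 completes the 3 down.
R1C1 = 17 − 10 = 7 completes the 17 across.
R2C1 = 7 − 5 = 2 completes the 7 across.

7, 2, 8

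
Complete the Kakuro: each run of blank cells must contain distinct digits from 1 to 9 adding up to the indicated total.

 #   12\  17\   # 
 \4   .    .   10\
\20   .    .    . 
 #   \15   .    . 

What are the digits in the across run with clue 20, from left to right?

9 7 4

4 in 2 cells must be {1,3}.
The 4 across and the 12 down share only 3, so R1C1 = 3.
R1C2 = 4 − 3 = 1 completes the 4 across.
R2C1 = 12 − 3 = 9 completes the 12 down.
R2C2 = 7: the only remaining digit allowed by both the 20 across and the 17 down.
R2C3 = 20 − 16 = 4 completes the 20 across.
R3C2 = 17 − 8 = 9 completes the 17 down.
R3C3 = 15 − 9 = 6 completes the 15 across.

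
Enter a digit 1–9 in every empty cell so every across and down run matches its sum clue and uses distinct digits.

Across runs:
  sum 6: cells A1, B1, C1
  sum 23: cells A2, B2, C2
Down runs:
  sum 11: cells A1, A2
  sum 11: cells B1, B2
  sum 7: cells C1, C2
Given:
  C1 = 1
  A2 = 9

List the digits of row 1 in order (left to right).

6 in 3 cells must be {1,2,3}; 23 in 3 cells must be {6,8,9}.
A1 = 11 − 9 = 2 completes the 11 down.
B1 = 6 − 3 = 3 completes the 6 across.
B2 = 11 − 3 = 8 completes the 11 down.
C2 = 23 − 17 = 6 completes the 23 across.

2 3 1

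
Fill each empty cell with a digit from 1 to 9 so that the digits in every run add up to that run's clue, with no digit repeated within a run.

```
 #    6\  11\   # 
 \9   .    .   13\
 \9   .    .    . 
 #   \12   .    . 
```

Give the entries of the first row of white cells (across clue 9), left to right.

5, 4

Nothing is forced directly, so branch on R2C3, whose candidates are 4 or 5 or 6. If R2C3 = 4: that forces R2C1 = 2, R2C2 = 3, R3C2 = 7, after which R3C3 would have to be in {5} for the 12 across but in {9} for the 13 down — contradiction. If R2C3 = 5: that forces R2C1 = 1, R2C2 = 3, R3C2 = 7, after which R3C3 would have to be in {5} for the 12 across but in {8} for the 13 down — contradiction. So R2C3 = 6.
R3C3 = 13 − 6 = 7 completes the 13 down.
R3C2 = 12 − 7 = 5 completes the 12 across.
R2C2 = 2: the only remaining digit allowed by both the 9 across and the 11 down.
R1C2 = 11 − 7 = 4 completes the 11 down.
R2C1 = 9 − 8 = 1 completes the 9 across.
R1C1 = 9 − 4 = 5 completes the 9 across.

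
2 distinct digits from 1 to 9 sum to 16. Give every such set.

2 distinct digits from 1–9 sum between 3 and 17.
Only one set works: {7,9}.

{7,9}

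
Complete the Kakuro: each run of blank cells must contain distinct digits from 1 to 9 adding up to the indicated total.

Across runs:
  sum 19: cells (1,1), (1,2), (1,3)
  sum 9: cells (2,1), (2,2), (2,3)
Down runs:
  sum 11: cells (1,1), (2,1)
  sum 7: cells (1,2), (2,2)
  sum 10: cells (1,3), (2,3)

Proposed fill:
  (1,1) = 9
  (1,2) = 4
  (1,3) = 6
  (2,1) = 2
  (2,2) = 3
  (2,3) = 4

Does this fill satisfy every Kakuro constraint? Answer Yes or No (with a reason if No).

Across: 9+4+6=19; 2+3+4=9. Down: 9+2=11; 4+3=7; 6+4=10. No digit repeats within any run.

Yes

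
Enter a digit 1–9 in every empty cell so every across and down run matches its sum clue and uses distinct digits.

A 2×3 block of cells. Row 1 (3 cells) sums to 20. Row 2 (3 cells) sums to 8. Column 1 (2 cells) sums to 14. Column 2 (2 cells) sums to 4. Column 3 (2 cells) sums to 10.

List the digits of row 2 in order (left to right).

4 in 2 cells must be {1,3}.
The 20 across and the 4 down share only 3, so (1,2) = 3.
The 8 across and the 14 down share only 5, so (2,1) = 5.
(2,2) = 4 − 3 = 1 completes the 4 down.
(2,3) = 8 − 6 = 2 completes the 8 across.
(1,1) = 14 − 5 = 9 completes the 14 down.
(1,3) = 20 − 12 = 8 completes the 20 across.

5, 1, 2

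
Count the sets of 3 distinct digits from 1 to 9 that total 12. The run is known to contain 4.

3 distinct digits from 1–9 sum between 6 and 24.
Keeping only sets containing 4.
Enumerating: {1,4,7}, {2,4,6}, {3,4,5}.

3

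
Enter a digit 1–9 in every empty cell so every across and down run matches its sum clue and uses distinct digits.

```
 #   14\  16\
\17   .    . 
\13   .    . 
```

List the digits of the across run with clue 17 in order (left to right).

8 9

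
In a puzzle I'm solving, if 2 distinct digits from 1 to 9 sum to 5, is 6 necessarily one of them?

Counterexample: {1,4} sums to 5 without using 6.

No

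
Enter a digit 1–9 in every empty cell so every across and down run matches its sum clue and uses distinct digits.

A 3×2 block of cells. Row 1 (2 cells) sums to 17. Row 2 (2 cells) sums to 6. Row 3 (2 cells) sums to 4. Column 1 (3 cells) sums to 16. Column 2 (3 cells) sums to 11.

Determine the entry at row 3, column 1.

17 in 2 cells must be {8,9}; 4 in 2 cells must be {1,3}.
The 17 across and the 11 down share only 8, so (1,2) = 8.
Given what's placed, (3,2) must be 1 to fit the 4 across and 11 down.
(1,1) = 17 − 8 = 9 completes the 17 across.
(2,2) = 11 − 9 = 2 completes the 11 down.
(3,1) = 4 − 1 = 3 completes the 4 across.
(2,1) = 6 − 2 = 4 completes the 6 across.

3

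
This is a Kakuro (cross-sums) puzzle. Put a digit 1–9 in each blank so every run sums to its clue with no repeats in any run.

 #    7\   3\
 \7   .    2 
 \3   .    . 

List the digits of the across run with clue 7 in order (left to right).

3 in 2 cells must be {1,2}.
R1C1 = 7 − 2 = 5 completes the 7 across.
R2C1 = 7 − 5 = 2 completes the 7 down.
R2C2 = 3 − 2 = 1 completes the 3 across.

5 2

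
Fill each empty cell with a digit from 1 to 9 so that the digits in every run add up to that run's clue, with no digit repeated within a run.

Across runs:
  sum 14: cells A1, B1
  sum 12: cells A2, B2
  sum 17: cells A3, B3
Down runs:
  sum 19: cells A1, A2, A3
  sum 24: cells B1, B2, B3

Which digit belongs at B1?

8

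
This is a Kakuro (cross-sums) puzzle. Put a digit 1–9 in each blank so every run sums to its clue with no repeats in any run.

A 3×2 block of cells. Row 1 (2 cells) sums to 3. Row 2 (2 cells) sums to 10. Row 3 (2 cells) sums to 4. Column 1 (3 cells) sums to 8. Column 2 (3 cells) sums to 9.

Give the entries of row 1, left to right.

1 2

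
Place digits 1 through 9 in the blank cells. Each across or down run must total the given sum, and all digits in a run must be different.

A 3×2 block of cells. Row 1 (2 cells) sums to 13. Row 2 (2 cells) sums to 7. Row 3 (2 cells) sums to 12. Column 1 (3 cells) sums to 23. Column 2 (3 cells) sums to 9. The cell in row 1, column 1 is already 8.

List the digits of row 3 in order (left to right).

23 in 3 cells must be {6,8,9}.
(1,2) = 13 − 8 = 5 completes the 13 across.
(2,1) = 6: the only remaining digit allowed by both the 7 across and the 23 down.
(2,2) = 7 − 6 = 1 completes the 7 across.
(3,1) = 23 − 14 = 9 completes the 23 down.
(3,2) = 12 − 9 = 3 completes the 12 across.

9, 3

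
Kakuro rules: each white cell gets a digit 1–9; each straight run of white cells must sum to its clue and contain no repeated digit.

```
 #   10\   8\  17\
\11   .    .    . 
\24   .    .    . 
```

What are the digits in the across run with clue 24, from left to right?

8, 7, 9

24 in 3 cells must be {7,8,9}; 17 in 2 cells must be {8,9}.
The 11 across and the 17 down share only 8, so R1C3 = 8.
The 24 across and the 8 down share only 7, so R2C2 = 7.
R2C3 = 17 − 8 = 9 completes the 17 down.
R1C2 = 8 − 7 = 1 completes the 8 down.
R2C1 = 24 − 16 = 8 completes the 24 across.
R1C1 = 11 − 9 = 2 completes the 11 across.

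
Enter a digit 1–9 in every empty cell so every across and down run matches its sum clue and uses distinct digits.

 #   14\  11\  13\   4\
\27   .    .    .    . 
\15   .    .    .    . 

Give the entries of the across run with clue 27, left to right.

9, 8, 7, 3

4 in 2 cells must be {1,3}.
Only 3 fits R1C4 under both its across sum 27 and down sum 4.
R2C4 = 4 − 3 = 1 completes the 4 down.
Nothing is forced directly, so branch on R1C1, whose candidates are 8 or 9. If R1C1 = 8: that forces R2C1 = 6, R2C3 = 5, after which R1C3 would have to be in {7,9} for the 27 across but in {8} for the 13 down — contradiction. So R1C1 = 9.
R2C1 = 14 − 9 = 5 completes the 14 down.
No cell is forced outright now. R2C3 can only be 6 or 7 (the digits allowed by both its 15 across and its 13 down). If R2C3 = 7: then R1C3 would have to be in {7,8} for the 27 across but in {6} for the 13 down — contradiction. So R2C3 = 6.
R1C3 = 13 − 6 = 7 completes the 13 down.
R2C2 = 15 − 12 = 3 completes the 15 across.
R1C2 = 27 − 19 = 8 completes the 27 across.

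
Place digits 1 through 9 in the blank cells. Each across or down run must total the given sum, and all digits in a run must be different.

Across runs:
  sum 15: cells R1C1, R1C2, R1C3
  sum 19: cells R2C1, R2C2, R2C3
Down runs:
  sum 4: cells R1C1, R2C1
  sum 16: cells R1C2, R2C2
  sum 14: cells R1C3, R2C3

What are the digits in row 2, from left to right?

3 7 9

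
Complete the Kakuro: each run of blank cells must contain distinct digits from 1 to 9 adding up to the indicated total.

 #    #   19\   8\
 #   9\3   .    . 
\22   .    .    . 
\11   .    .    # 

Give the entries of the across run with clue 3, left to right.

3 in 2 cells must be {1,2}.
The 3 across and the 19 down share only 2, so R1C2 = 2.
R1C3 = 3 − 2 = 1 completes the 3 across.
R2C3 = 8 − 1 = 7 completes the 8 down.
R2C1 = 6: the only remaining digit allowed by both the 22 across and the 9 down.
R2C2 = 22 − 13 = 9 completes the 22 across.
R3C1 = 9 − 6 = 3 completes the 9 down.
R3C2 = 11 − 3 = 8 completes the 11 across.

2 1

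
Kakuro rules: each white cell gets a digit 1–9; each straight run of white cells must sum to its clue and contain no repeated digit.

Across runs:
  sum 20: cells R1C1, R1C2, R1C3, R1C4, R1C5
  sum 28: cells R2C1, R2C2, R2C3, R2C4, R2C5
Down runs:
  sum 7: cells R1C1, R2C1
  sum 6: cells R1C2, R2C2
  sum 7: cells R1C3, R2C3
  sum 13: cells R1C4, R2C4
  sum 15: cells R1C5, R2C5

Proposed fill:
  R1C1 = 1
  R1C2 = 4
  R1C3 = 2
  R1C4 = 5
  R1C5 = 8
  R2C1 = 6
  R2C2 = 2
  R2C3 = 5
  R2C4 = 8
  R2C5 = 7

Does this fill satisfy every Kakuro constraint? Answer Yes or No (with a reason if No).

Across: 1+4+2+5+8=20; 6+2+5+8+7=28. Down: 1+6=7; 4+2=6; 2+5=7; 5+8=13; 8+7=15. No digit repeats within any run.

Yes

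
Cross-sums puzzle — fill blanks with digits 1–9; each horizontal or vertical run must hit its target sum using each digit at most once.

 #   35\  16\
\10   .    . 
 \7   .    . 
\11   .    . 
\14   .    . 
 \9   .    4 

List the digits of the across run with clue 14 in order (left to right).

8, 6

35 in 5 cells must be {5,6,7,8,9}; 16 in 5 cells must be {1,2,3,4,6}.
R4C2 = 6: the only remaining digit allowed by both the 14 across and the 16 down.
R5C1 = 9 − 4 = 5 completes the 9 across.
R2C1 = 6: the only remaining digit allowed by both the 7 across and the 35 down.
R2C2 = 7 − 6 = 1 completes the 7 across.
R4C1 = 14 − 6 = 8 completes the 14 across.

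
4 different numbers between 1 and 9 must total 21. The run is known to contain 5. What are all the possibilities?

{1,5,6,9}; {1,5,7,8}; {2,5,6,8}; {3,4,5,9}; {3,5,6,7}

4 distinct digits from 1–9 sum between 10 and 30.
Keeping only sets containing 5.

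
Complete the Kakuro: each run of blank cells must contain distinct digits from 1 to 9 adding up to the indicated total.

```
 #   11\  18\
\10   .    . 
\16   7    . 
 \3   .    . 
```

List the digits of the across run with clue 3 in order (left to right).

16 in 2 cells must be {7,9}; 3 in 2 cells must be {1,2}.
R2C2 = 16 − 7 = 9 completes the 16 across.
Given what's placed, R3C1 must be 1 to fit the 3 across and 11 down.
R3C2 = 3 − 1 = 2 completes the 3 across.
R1C1 = 11 − 8 = 3 completes the 11 down.
R1C2 = 10 − 3 = 7 completes the 10 across.

1 2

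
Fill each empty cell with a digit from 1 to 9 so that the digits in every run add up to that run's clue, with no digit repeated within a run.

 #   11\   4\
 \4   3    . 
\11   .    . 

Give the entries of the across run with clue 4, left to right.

3 1

4 in 2 cells must be {1,3}.
R1C2 = 4 − 3 = 1 completes the 4 across.
R2C1 = 11 − 3 = 8 completes the 11 down.
R2C2 = 11 − 8 = 3 completes the 11 across.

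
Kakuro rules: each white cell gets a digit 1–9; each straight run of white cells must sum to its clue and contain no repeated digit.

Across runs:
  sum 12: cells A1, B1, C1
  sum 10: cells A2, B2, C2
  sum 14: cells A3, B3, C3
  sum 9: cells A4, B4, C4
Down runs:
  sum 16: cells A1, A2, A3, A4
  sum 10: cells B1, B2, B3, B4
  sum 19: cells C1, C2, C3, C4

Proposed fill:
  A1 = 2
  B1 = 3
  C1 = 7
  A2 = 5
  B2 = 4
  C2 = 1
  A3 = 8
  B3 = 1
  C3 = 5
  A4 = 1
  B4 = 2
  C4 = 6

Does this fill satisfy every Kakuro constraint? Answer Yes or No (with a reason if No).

Across: 2+3+7=12; 5+4+1=10; 8+1+5=14; 1+2+6=9. Down: 2+5+8+1=16; 3+4+1+2=10; 7+1+5+6=19. No digit repeats within any run.

Yes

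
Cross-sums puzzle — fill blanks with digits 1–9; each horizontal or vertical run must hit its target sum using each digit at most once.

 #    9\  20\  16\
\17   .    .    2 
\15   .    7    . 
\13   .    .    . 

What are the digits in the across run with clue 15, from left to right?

2 7 6

Given what's placed, R1C1 must be 6 to fit the 17 across and 9 down.
R1C2 = 17 − 8 = 9 completes the 17 across.
Given what's placed, R2C1 must be 2 to fit the 15 across and 9 down.
R2C3 = 15 − 9 = 6 completes the 15 across.
R3C1 = 9 − 8 = 1 completes the 9 down.
R3C2 = 20 − 16 = 4 completes the 20 down.
R3C3 = 13 − 5 = 8 completes the 13 across.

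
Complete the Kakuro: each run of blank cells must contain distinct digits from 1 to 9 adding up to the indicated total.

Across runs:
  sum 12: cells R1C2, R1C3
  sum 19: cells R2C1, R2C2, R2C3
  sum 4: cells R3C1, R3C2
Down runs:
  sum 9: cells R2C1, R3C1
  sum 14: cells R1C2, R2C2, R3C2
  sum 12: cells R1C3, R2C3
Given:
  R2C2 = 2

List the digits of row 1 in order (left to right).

4 in 2 cells must be {1,3}.
Given what's placed, R2C1 must be 8 to fit the 19 across and 9 down.
R2C3 = 19 − 10 = 9 completes the 19 across.
R3C1 = 9 − 8 = 1 completes the 9 down.
R3C2 = 4 − 1 = 3 completes the 4 across.
R1C2 = 14 − 5 = 9 completes the 14 down.
R1C3 = 12 − 9 = 3 completes the 12 across.

9, 3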